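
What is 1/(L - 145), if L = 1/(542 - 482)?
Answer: -60/8699 ≈ -0.0068973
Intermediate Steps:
L = 1/60 ≈ 0.016667
1/(L - 145) = 1/(1/60 - 145) = 1/(-8699/60) = -60/8699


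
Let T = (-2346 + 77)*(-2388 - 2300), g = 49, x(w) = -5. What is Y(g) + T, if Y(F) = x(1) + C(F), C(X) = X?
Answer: 10637116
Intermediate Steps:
Y(F) = -5 + F
T = 10637072 (T = -2269*(-4688) = 10637072)
Y(g) + T = (-5 + 49) + 10637072 = 44 + 10637072 = 10637116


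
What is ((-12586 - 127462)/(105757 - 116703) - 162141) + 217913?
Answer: 305310180/5473 ≈ 55785.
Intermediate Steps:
((-12586 - 127462)/(105757 - 116703) - 162141) + 217913 = (-140048/(-10946) - 162141) + 217913 = (-140048*(-1/10946) - 162141) + 217913 = (70024/5473 - 162141) + 217913 = -887327669/5473 + 217913 = 305310180/5473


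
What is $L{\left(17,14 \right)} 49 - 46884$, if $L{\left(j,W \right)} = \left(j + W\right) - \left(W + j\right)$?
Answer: $-46884$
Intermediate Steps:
$L{\left(j,W \right)} = 0$ ($L{\left(j,W \right)} = \left(W + j\right) - \left(W + j\right) = 0$)
$L{\left(17,14 \right)} 49 - 46884 = 0 \cdot 49 - 46884 = 0 - 46884 = -46884$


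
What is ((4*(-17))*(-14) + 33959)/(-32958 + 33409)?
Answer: 34911/451 ≈ 77.408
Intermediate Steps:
((4*(-17))*(-14) + 33959)/(-32958 + 33409) = (-68*(-14) + 33959)/451 = (952 + 33959)*(1/451) = 34911*(1/451) = 34911/451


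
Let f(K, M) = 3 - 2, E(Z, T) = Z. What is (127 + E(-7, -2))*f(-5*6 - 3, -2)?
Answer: 120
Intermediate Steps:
f(K, M) = 1
(127 + E(-7, -2))*f(-5*6 - 3, -2) = (127 - 7)*1 = 120*1 = 120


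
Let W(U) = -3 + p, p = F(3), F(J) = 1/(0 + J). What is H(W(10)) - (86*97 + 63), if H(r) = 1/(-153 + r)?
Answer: -3925138/467 ≈ -8405.0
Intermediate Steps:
F(J) = 1/J
p = 1/3 ≈ 0.33333
W(U) = -8/3 (W(U) = -3 + 1/3 = -8/3)
H(W(10)) - (86*97 + 63) = 1/(-153 - 8/3) - (86*97 + 63) = 1/(-467/3) - (8342 + 63) = -3/467 - 1*8405 = -3/467 - 8405 = -3925138/467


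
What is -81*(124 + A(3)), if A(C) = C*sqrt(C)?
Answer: -10044 - 243*sqrt(3) ≈ -10465.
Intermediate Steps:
A(C) = C**(3/2)
-81*(124 + A(3)) = -81*(124 + 3**(3/2)) = -81*(124 + 3*sqrt(3)) = -10044 - 243*sqrt(3)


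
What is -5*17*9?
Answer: -765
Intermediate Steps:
-5*17*9 = -85*9 = -765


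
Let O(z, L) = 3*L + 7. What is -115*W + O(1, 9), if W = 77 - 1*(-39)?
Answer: -13306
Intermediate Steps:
O(z, L) = 7 + 3*L
W = 116 (W = 77 + 39 = 116)
-115*W + O(1, 9) = -115*116 + (7 + 3*9) = -13340 + (7 + 27) = -13340 + 34 = -13306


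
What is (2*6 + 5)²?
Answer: 289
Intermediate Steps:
(2*6 + 5)² = (12 + 5)² = 17² = 289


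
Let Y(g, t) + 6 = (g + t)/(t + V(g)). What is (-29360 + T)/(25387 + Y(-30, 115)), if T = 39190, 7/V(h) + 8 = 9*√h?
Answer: 5973984690910/15425241286857 - 344050*I*√30/138827171581713 ≈ 0.38729 - 1.3574e-8*I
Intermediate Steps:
V(h) = 7/(-8 + 9*√h)
Y(g, t) = -6 + (g + t)/(t + 7/(-8 + 9*√g))
(-29360 + T)/(25387 + Y(-30, 115)) = (-29360 + 39190)/(25387 + (-42 - (-8 + 9*√(-30))*(-1*(-30) + 5*115))/(7 + 115*(-8 + 9*√(-30)))) = 9830/(25387 + (-42 - (-8 + 9*(I*√30))*(30 + 575))/(7 + 115*(-8 + 9*(I*√30)))) = 9830/(25387 + (-42 - 1*(-8 + 9*I*√30)*605)/(7 + 115*(-8 + 9*I*√30))) = 9830/(25387 + (-42 + (4840 - 5445*I*√30))/(7 + (-920 + 1035*I*√30))) = 9830/(25387 + (4798 - 5445*I*√30)/(-913 + 1035*I*√30))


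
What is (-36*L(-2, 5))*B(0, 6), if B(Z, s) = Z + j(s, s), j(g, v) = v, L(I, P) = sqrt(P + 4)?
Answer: -648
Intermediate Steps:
L(I, P) = sqrt(4 + P)
B(Z, s) = Z + s
(-36*L(-2, 5))*B(0, 6) = (-36*sqrt(4 + 5))*(0 + 6) = -36*sqrt(9)*6 = -36*3*6 = -108*6 = -648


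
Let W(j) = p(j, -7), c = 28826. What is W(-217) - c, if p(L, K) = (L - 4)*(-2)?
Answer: -28384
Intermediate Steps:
p(L, K) = 8 - 2*L (p(L, K) = (-4 + L)*(-2) = 8 - 2*L)
W(j) = 8 - 2*j
W(-217) - c = (8 - 2*(-217)) - 1*28826 = (8 + 434) - 28826 = 442 - 28826 = -28384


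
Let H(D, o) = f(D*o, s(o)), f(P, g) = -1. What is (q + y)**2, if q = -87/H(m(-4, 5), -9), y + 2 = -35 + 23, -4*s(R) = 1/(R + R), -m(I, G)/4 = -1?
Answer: 5329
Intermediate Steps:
m(I, G) = 4 (m(I, G) = -4*(-1) = 4)
s(R) = -1/(8*R) (s(R) = -1/(4*(R + R)) = -1/(2*R)/4 = -1/(8*R))
y = -14 (y = -2 + (-35 + 23) = -2 - 12 = -14)
H(D, o) = -1
q = 87 (q = -87/(-1) = -87*(-1) = 87)
(q + y)**2 = (87 - 14)**2 = 73**2 = 5329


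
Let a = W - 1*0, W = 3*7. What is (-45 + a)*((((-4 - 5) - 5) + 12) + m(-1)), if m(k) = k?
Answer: 72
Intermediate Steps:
W = 21
a = 21 (a = 21 - 1*0 = 21 + 0 = 21)
(-45 + a)*((((-4 - 5) - 5) + 12) + m(-1)) = (-45 + 21)*((((-4 - 5) - 5) + 12) - 1) = -24*(((-9 - 5) + 12) - 1) = -24*((-14 + 12) - 1) = -24*(-2 - 1) = -24*(-3) = 72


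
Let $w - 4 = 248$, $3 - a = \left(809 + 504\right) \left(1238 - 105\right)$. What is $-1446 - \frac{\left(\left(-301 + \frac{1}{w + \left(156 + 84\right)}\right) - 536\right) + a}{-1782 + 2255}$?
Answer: $\frac{395816459}{232716} \approx 1700.9$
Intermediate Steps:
$a = -1487626$ ($a = 3 - \left(809 + 504\right) \left(1238 - 105\right) = 3 - 1313 \cdot 1133 = 3 - 1487629 = -1487626$)
$w = 252$ ($w = 4 + 248 = 252$)
$-1446 - \frac{\left(\left(-301 + \frac{1}{w + \left(156 + 84\right)}\right) - 536\right) + a}{-1782 + 2255} = -1446 - \frac{\left(\left(-301 + \frac{1}{252 + \left(156 + 84\right)}\right) - 536\right) - 1487626}{-1782 + 2255} = -1446 - \frac{\left(\left(-301 + \frac{1}{252 + 240}\right) - 536\right) - 1487626}{473} = -1446 - \left(\left(\left(-301 + \frac{1}{492}\right) - 536\right) - 1487626\right) \frac{1}{473} = -1446 - \left(\left(- \frac{148091}{492} - 536\right) - 1487626\right) \frac{1}{473} = -1446 - \left(- \frac{411803}{492} - 1487626\right) \frac{1}{473} = -1446 - \left(- \frac{732323795}{492}\right) \frac{1}{473} = -1446 - - \frac{732323795}{232716} = -1446 + \frac{732323795}{232716} = \frac{395816459}{232716}$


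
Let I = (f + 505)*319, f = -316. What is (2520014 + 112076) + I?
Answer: 2692381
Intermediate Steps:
I = 60291 (I = (-316 + 505)*319 = 189*319 = 60291)
(2520014 + 112076) + I = (2520014 + 112076) + 60291 = 2632090 + 60291 = 2692381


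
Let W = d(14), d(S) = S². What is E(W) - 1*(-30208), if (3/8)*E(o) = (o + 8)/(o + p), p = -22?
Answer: 2628368/87 ≈ 30211.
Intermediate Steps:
W = 196 (W = 14² = 196)
E(o) = 8*(8 + o)/(3*(-22 + o)) (E(o) = 8*((o + 8)/(o - 22))/3 = 8*((8 + o)/(-22 + o))/3 = 8*(8 + o)/(3*(-22 + o)))
E(W) - 1*(-30208) = 8*(8 + 196)/(3*(-22 + 196)) - 1*(-30208) = (8/3)*204/174 + 30208 = (8/3)*(1/174)*204 + 30208 = 272/87 + 30208 = 2628368/87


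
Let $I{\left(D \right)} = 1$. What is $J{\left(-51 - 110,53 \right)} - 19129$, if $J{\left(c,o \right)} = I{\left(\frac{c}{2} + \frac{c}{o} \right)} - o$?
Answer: $-19181$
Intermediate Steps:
$J{\left(c,o \right)} = 1 - o$
$J{\left(-51 - 110,53 \right)} - 19129 = \left(1 - 53\right) - 19129 = -52 - 19129 = -19181$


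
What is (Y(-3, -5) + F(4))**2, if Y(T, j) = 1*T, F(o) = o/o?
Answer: 4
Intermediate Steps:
F(o) = 1
Y(T, j) = T
(Y(-3, -5) + F(4))**2 = (-3 + 1)**2 = (-2)**2 = 4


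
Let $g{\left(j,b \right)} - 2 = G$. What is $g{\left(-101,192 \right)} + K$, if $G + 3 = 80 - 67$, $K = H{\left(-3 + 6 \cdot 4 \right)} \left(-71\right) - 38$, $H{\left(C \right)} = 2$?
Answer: $-168$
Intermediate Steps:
$K = -180$ ($K = 2 \left(-71\right) - 38 = -142 - 38 = -180$)
$G = 10$ ($G = -3 + \left(80 - 67\right) = -3 + 13 = 10$)
$g{\left(j,b \right)} = 12$ ($g{\left(j,b \right)} = 2 + 10 = 12$)
$g{\left(-101,192 \right)} + K = 12 - 180 = -168$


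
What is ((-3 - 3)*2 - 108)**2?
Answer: 14400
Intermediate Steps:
((-3 - 3)*2 - 108)**2 = (-6*2 - 108)**2 = (-12 - 108)**2 = (-120)**2 = 14400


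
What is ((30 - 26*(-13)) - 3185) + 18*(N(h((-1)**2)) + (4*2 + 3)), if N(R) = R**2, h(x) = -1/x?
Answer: -2601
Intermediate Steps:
((30 - 26*(-13)) - 3185) + 18*(N(h((-1)**2)) + (4*2 + 3)) = ((30 - 26*(-13)) - 3185) + 18*((-1/((-1)**2))**2 + (4*2 + 3)) = ((30 + 338) - 3185) + 18*((-1/1)**2 + (8 + 3)) = (368 - 3185) + 18*((-1*1)**2 + 11) = -2817 + 18*((-1)**2 + 11) = -2817 + 18*(1 + 11) = -2817 + 18*12 = -2817 + 216 = -2601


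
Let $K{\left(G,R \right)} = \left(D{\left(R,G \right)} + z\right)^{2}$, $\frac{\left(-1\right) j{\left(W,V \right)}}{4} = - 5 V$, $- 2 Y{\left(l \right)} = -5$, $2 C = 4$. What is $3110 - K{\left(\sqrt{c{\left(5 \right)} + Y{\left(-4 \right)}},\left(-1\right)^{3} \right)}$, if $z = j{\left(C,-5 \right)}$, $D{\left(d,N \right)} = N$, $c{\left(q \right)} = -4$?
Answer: $- \frac{13777}{2} + 100 i \sqrt{6} \approx -6888.5 + 244.95 i$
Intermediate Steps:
$C = 2$ ($C = \frac{1}{2} \cdot 4 = 2$)
$Y{\left(l \right)} = \frac{5}{2}$ ($Y{\left(l \right)} = \left(- \frac{1}{2}\right) \left(-5\right) = \frac{5}{2}$)
$j{\left(W,V \right)} = 20 V$ ($j{\left(W,V \right)} = - 4 \left(- 5 V\right) = 20 V$)
$z = -100$ ($z = 20 \left(-5\right) = -100$)
$K{\left(G,R \right)} = \left(-100 + G\right)^{2}$ ($K{\left(G,R \right)} = \left(G - 100\right)^{2} = \left(-100 + G\right)^{2}$)
$3110 - K{\left(\sqrt{c{\left(5 \right)} + Y{\left(-4 \right)}},\left(-1\right)^{3} \right)} = 3110 - \left(-100 + \sqrt{-4 + \frac{5}{2}}\right)^{2} = 3110 - \left(-100 + \sqrt{- \frac{3}{2}}\right)^{2} = 3110 - \left(-100 + \frac{i \sqrt{6}}{2}\right)^{2}$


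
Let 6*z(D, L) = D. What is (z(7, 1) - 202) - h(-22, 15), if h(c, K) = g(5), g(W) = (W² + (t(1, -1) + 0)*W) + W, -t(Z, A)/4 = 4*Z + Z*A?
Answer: -1025/6 ≈ -170.83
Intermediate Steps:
t(Z, A) = -16*Z - 4*A*Z (t(Z, A) = -4*(4*Z + Z*A) = -4*(4*Z + A*Z) = -16*Z - 4*A*Z)
z(D, L) = D/6
g(W) = W² - 11*W (g(W) = (W² + (-4*1*(4 - 1) + 0)*W) + W = (W² + (-4*1*3 + 0)*W) + W = (W² + (-12 + 0)*W) + W = (W² - 12*W) + W = W² - 11*W)
h(c, K) = -30 (h(c, K) = 5*(-11 + 5) = 5*(-6) = -30)
(z(7, 1) - 202) - h(-22, 15) = ((⅙)*7 - 202) - 1*(-30) = (7/6 - 202) + 30 = -1205/6 + 30 = -1025/6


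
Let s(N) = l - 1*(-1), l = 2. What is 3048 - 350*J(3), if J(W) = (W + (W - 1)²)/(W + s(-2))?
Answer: 7919/3 ≈ 2639.7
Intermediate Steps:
s(N) = 3 (s(N) = 2 - 1*(-1) = 2 + 1 = 3)
J(W) = (W + (-1 + W)²)/(3 + W) (J(W) = (W + (W - 1)²)/(W + 3) = (W + (-1 + W)²)/(3 + W))
3048 - 350*J(3) = 3048 - 350*(3 + (-1 + 3)²)/(3 + 3) = 3048 - 350*(3 + 2²)/6 = 3048 - 350*(3 + 4)/6 = 3048 - 350*(⅙)*7 = 3048 - 350*7/6 = 3048 - 1*1225/3 = 3048 - 1225/3 = 7919/3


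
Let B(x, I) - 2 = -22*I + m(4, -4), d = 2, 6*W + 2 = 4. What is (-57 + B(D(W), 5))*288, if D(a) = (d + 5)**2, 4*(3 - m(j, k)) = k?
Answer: -46368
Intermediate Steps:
W = 1/3 (W = -1/3 + (1/6)*4 = -1/3 + 2/3 = 1/3 ≈ 0.33333)
m(j, k) = 3 - k/4
D(a) = 49 (D(a) = (2 + 5)**2 = 7**2 = 49)
B(x, I) = 6 - 22*I (B(x, I) = 2 + (-22*I + (3 - 1/4*(-4))) = 2 + (-22*I + (3 + 1)) = 2 + (-22*I + 4) = 2 + (4 - 22*I) = 6 - 22*I)
(-57 + B(D(W), 5))*288 = (-57 + (6 - 22*5))*288 = (-57 + (6 - 110))*288 = (-57 - 104)*288 = -161*288 = -46368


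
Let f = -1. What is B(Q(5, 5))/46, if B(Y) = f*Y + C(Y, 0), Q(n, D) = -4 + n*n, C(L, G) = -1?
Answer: -11/23 ≈ -0.47826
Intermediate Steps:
Q(n, D) = -4 + n²
B(Y) = -1 - Y (B(Y) = -Y - 1 = -1 - Y)
B(Q(5, 5))/46 = (-1 - (-4 + 5²))/46 = (-1 - (-4 + 25))/46 = (-1 - 1*21)/46 = (-1 - 21)/46 = (1/46)*(-22) = -11/23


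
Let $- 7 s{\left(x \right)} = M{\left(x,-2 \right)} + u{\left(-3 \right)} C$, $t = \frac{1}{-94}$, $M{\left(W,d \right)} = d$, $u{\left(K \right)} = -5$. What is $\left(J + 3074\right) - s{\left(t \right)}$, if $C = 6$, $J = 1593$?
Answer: $\frac{32637}{7} \approx 4662.4$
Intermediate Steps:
$t = - \frac{1}{94} \approx -0.010638$
$s{\left(x \right)} = \frac{32}{7}$ ($s{\left(x \right)} = - \frac{-2 - 30}{7} = \left(- \frac{1}{7}\right) \left(-32\right) = \frac{32}{7}$)
$\left(J + 3074\right) - s{\left(t \right)} = \left(1593 + 3074\right) - \frac{32}{7} = 4667 - \frac{32}{7} = \frac{32637}{7}$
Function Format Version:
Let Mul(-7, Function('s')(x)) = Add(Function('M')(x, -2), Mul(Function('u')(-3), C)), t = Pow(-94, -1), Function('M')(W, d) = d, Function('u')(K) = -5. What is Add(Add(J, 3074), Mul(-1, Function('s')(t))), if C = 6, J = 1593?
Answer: Rational(32637, 7) ≈ 4662.4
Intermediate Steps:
t = Rational(-1, 94) ≈ -0.010638
Function('s')(x) = Rational(32, 7) (Function('s')(x) = Mul(Rational(-1, 7), Add(-2, Mul(-5, 6))) = Mul(Rational(-1, 7), Add(-2, -30)) = Mul(Rational(-1, 7), -32) = Rational(32, 7))
Add(Add(J, 3074), Mul(-1, Function('s')(t))) = Add(Add(1593, 3074), Mul(-1, Rational(32, 7))) = Add(4667, Rational(-32, 7)) = Rational(32637, 7)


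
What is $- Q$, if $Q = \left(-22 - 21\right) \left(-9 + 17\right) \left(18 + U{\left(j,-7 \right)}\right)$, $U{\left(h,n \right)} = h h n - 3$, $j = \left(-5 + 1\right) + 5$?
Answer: $2752$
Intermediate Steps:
$j = 1$ ($j = -4 + 5 = 1$)
$U{\left(h,n \right)} = -3 + n h^{2}$ ($U{\left(h,n \right)} = h^{2} n - 3 = n h^{2} - 3 = -3 + n h^{2}$)
$Q = -2752$ ($Q = \left(-22 - 21\right) \left(-9 + 17\right) \left(18 - \left(3 + 7 \cdot 1^{2}\right)\right) = \left(-43\right) 8 \left(18 - 10\right) = - 344 \left(18 - 10\right) = \left(-344\right) 8 = -2752$)
$- Q = \left(-1\right) \left(-2752\right) = 2752$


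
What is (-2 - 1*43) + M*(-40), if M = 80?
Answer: -3245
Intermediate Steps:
(-2 - 1*43) + M*(-40) = (-2 - 1*43) + 80*(-40) = (-2 - 43) - 3200 = -45 - 3200 = -3245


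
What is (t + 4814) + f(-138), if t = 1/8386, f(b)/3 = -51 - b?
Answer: 42558951/8386 ≈ 5075.0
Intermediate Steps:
f(b) = -153 - 3*b (f(b) = 3*(-51 - b) = -153 - 3*b)
t = 1/8386 ≈ 0.00011925
(t + 4814) + f(-138) = (1/8386 + 4814) + (-153 - 3*(-138)) = 40370205/8386 + (-153 + 414) = 40370205/8386 + 261 = 42558951/8386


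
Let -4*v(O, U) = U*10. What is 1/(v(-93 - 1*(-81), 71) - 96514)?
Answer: -2/193383 ≈ -1.0342e-5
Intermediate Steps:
v(O, U) = -5*U/2 (v(O, U) = -U*10/4 = -5*U/2)
1/(v(-93 - 1*(-81), 71) - 96514) = 1/(-5/2*71 - 96514) = 1/(-355/2 - 96514) = 1/(-193383/2) = -2/193383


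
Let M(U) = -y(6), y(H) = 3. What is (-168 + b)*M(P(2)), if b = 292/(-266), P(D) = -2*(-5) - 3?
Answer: 67470/133 ≈ 507.29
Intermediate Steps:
P(D) = 7 (P(D) = 10 - 3 = 7)
b = -146/133 (b = 292*(-1/266) = -146/133 ≈ -1.0977)
M(U) = -3 (M(U) = -1*3 = -3)
(-168 + b)*M(P(2)) = (-168 - 146/133)*(-3) = -22490/133*(-3) = 67470/133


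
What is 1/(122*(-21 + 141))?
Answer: 1/14640 ≈ 6.8306e-5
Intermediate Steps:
1/(122*(-21 + 141)) = 1/(122*120) = 1/14640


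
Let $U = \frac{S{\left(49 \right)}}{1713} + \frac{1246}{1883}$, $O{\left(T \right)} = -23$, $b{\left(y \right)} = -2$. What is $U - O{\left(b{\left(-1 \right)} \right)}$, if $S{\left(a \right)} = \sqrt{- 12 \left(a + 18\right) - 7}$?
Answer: $\frac{6365}{269} + \frac{i \sqrt{811}}{1713} \approx 23.662 + 0.016625 i$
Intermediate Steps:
$S{\left(a \right)} = \sqrt{-223 - 12 a}$ ($S{\left(a \right)} = \sqrt{- 12 \left(18 + a\right) - 7} = \sqrt{\left(-216 - 12 a\right) - 7} = \sqrt{-223 - 12 a}$)
$U = \frac{178}{269} + \frac{i \sqrt{811}}{1713}$ ($U = \frac{\sqrt{-223 - 588}}{1713} + \frac{1246}{1883} = \sqrt{-223 - 588} \cdot \frac{1}{1713} + 1246 \cdot \frac{1}{1883} = \sqrt{-811} \cdot \frac{1}{1713} + \frac{178}{269} = i \sqrt{811} \cdot \frac{1}{1713} + \frac{178}{269} = \frac{i \sqrt{811}}{1713} + \frac{178}{269} = \frac{178}{269} + \frac{i \sqrt{811}}{1713} \approx 0.66171 + 0.016625 i$)
$U - O{\left(b{\left(-1 \right)} \right)} = \left(\frac{178}{269} + \frac{i \sqrt{811}}{1713}\right) - -23 = \left(\frac{178}{269} + \frac{i \sqrt{811}}{1713}\right) + 23 = \frac{6365}{269} + \frac{i \sqrt{811}}{1713}$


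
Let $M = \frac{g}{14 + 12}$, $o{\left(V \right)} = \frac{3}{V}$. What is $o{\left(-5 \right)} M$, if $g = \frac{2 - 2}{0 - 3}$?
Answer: $0$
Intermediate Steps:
$g = 0$ ($g = \frac{0}{-3} = 0 \left(- \frac{1}{3}\right) = 0$)
$M = 0$ ($M = \frac{1}{14 + 12} \cdot 0 = \frac{1}{26} \cdot 0 = 0$)
$o{\left(-5 \right)} M = \frac{3}{-5} \cdot 0 = 3 \left(- \frac{1}{5}\right) 0 = \left(- \frac{3}{5}\right) 0 = 0$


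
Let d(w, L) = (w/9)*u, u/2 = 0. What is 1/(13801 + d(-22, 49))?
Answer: 1/13801 ≈ 7.2459e-5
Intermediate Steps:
u = 0 (u = 2*0 = 0)
d(w, L) = 0 (d(w, L) = (w/9)*0 = 0)
1/(13801 + d(-22, 49)) = 1/(13801 + 0) = 1/13801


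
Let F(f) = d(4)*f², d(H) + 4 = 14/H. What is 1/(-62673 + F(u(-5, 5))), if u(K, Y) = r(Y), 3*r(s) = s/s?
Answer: -18/1128115 ≈ -1.5956e-5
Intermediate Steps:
r(s) = ⅓ (r(s) = (s/s)/3 = (⅓)*1 = ⅓)
d(H) = -4 + 14/H
u(K, Y) = ⅓
F(f) = -f²/2 (F(f) = (-4 + 14/4)*f² = (-4 + 14*(¼))*f² = (-4 + 7/2)*f² = -f²/2)
1/(-62673 + F(u(-5, 5))) = 1/(-62673 - (⅓)²/2) = 1/(-62673 - ½*⅑) = 1/(-62673 - 1/18) = 1/(-1128115/18) = -18/1128115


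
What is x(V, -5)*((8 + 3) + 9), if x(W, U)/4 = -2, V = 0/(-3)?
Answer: -160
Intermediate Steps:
V = 0 (V = 0*(-1/3) = 0)
x(W, U) = -8 (x(W, U) = 4*(-2) = -8)
x(V, -5)*((8 + 3) + 9) = -8*((8 + 3) + 9) = -8*(11 + 9) = -8*20 = -160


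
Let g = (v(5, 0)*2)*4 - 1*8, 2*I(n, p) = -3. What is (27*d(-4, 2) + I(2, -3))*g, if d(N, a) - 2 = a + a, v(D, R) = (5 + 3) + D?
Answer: 15408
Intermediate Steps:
v(D, R) = 8 + D
I(n, p) = -3/2 (I(n, p) = (½)*(-3) = -3/2)
d(N, a) = 2 + 2*a (d(N, a) = 2 + (a + a) = 2 + 2*a)
g = 96 (g = ((8 + 5)*2)*4 - 1*8 = (13*2)*4 - 8 = 26*4 - 8 = 104 - 8 = 96)
(27*d(-4, 2) + I(2, -3))*g = (27*(2 + 2*2) - 3/2)*96 = (27*(2 + 4) - 3/2)*96 = (27*6 - 3/2)*96 = (162 - 3/2)*96 = (321/2)*96 = 15408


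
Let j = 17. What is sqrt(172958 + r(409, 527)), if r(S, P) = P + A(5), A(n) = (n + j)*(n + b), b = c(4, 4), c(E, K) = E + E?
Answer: sqrt(173771) ≈ 416.86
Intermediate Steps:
c(E, K) = 2*E
b = 8 (b = 2*4 = 8)
A(n) = (8 + n)*(17 + n) (A(n) = (n + 17)*(n + 8) = (17 + n)*(8 + n) = (8 + n)*(17 + n))
r(S, P) = 286 + P (r(S, P) = P + (136 + 5**2 + 25*5) = P + (136 + 25 + 125) = P + 286 = 286 + P)
sqrt(172958 + r(409, 527)) = sqrt(172958 + (286 + 527)) = sqrt(172958 + 813) = sqrt(173771)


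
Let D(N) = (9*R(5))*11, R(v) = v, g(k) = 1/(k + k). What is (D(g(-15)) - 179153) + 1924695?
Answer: 1746037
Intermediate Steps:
g(k) = 1/(2*k)
D(N) = 495 (D(N) = (9*5)*11 = 45*11 = 495)
(D(g(-15)) - 179153) + 1924695 = (495 - 179153) + 1924695 = -178658 + 1924695 = 1746037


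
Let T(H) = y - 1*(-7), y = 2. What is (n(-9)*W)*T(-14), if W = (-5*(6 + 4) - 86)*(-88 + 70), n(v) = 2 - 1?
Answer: 22032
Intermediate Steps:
n(v) = 1
T(H) = 9 (T(H) = 2 - 1*(-7) = 2 + 7 = 9)
W = 2448 (W = (-5*10 - 86)*(-18) = (-50 - 86)*(-18) = -136*(-18) = 2448)
(n(-9)*W)*T(-14) = (1*2448)*9 = 2448*9 = 22032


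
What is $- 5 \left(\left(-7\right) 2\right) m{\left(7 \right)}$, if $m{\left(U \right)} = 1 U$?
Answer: $490$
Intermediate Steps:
$m{\left(U \right)} = U$
$- 5 \left(\left(-7\right) 2\right) m{\left(7 \right)} = - 5 \left(\left(-7\right) 2\right) 7 = \left(-5\right) \left(-14\right) 7 = 70 \cdot 7 = 490$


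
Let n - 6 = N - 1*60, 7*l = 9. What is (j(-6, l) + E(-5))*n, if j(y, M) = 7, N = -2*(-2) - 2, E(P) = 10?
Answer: -884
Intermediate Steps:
l = 9/7 (l = (⅐)*9 = 9/7 ≈ 1.2857)
N = 2 (N = 4 - 2 = 2)
n = -52 (n = 6 + (2 - 1*60) = 6 + (2 - 60) = 6 - 58 = -52)
(j(-6, l) + E(-5))*n = (7 + 10)*(-52) = 17*(-52) = -884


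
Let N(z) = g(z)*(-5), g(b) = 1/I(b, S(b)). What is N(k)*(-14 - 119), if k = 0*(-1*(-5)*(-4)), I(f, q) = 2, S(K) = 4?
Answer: 665/2 ≈ 332.50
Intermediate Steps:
g(b) = ½ (g(b) = 1/2 = ½)
k = 0 (k = 0*(5*(-4)) = 0*(-20) = 0)
N(z) = -5/2 (N(z) = (½)*(-5) = -5/2)
N(k)*(-14 - 119) = -5*(-14 - 119)/2 = -5/2*(-133) = 665/2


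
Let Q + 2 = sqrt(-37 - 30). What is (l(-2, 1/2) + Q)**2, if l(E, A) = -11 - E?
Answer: (11 - I*sqrt(67))**2 ≈ 54.0 - 180.08*I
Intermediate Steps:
Q = -2 + I*sqrt(67) (Q = -2 + sqrt(-37 - 30) = -2 + sqrt(-67) = -2 + I*sqrt(67) ≈ -2.0 + 8.1853*I)
(l(-2, 1/2) + Q)**2 = ((-11 - 1*(-2)) + (-2 + I*sqrt(67)))**2 = ((-11 + 2) + (-2 + I*sqrt(67)))**2 = (-9 + (-2 + I*sqrt(67)))**2 = (-11 + I*sqrt(67))**2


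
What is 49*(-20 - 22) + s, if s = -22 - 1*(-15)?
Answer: -2065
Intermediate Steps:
s = -7 (s = -22 + 15 = -7)
49*(-20 - 22) + s = 49*(-20 - 22) - 7 = 49*(-42) - 7 = -2058 - 7 = -2065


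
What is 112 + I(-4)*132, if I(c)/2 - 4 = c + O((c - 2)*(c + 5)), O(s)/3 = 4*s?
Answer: -18896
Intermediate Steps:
O(s) = 12*s (O(s) = 3*(4*s) = 12*s)
I(c) = 8 + 2*c + 24*(-2 + c)*(5 + c) (I(c) = 8 + 2*(c + 12*((c - 2)*(c + 5))) = 8 + 2*(c + 12*((-2 + c)*(5 + c))) = 8 + 2*(c + 12*(-2 + c)*(5 + c)) = 8 + (2*c + 24*(-2 + c)*(5 + c)) = 8 + 2*c + 24*(-2 + c)*(5 + c))
112 + I(-4)*132 = 112 + (-232 + 24*(-4)² + 74*(-4))*132 = 112 + (-232 + 24*16 - 296)*132 = 112 + (-232 + 384 - 296)*132 = 112 - 144*132 = 112 - 19008 = -18896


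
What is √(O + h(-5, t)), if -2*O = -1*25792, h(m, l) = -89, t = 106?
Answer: 3*√1423 ≈ 113.17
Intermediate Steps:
O = 12896 (O = -(-1)*25792/2 = -½*(-25792) = 12896)
√(O + h(-5, t)) = √(12896 - 89) = √12807 = 3*√1423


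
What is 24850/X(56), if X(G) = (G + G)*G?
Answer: 1775/448 ≈ 3.9621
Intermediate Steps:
X(G) = 2*G² (X(G) = (2*G)*G = 2*G²)
24850/X(56) = 24850/((2*56²)) = 24850/((2*3136)) = 24850/6272 = 24850*(1/6272) = 1775/448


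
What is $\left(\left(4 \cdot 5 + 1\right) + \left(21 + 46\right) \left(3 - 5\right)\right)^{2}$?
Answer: $12769$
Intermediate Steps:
$\left(\left(4 \cdot 5 + 1\right) + \left(21 + 46\right) \left(3 - 5\right)\right)^{2} = \left(\left(20 + 1\right) + 67 \left(3 - 5\right)\right)^{2} = \left(21 + 67 \left(-2\right)\right)^{2} = \left(21 - 134\right)^{2} = \left(-113\right)^{2} = 12769$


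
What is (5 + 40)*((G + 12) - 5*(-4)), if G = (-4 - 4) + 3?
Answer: 1215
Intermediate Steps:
G = -5 (G = -8 + 3 = -5)
(5 + 40)*((G + 12) - 5*(-4)) = (5 + 40)*((-5 + 12) - 5*(-4)) = 45*(7 + 20) = 45*27 = 1215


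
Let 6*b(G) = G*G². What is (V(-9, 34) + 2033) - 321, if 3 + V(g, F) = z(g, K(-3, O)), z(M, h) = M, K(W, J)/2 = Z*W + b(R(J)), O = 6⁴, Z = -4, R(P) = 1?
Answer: 1700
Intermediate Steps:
O = 1296
b(G) = G³/6 (b(G) = (G*G²)/6 = G³/6)
K(W, J) = ⅓ - 8*W (K(W, J) = 2*(-4*W + (⅙)*1³) = 2*(-4*W + (⅙)*1) = 2*(-4*W + ⅙) = 2*(⅙ - 4*W) = ⅓ - 8*W)
V(g, F) = -3 + g
(V(-9, 34) + 2033) - 321 = ((-3 - 9) + 2033) - 321 = (-12 + 2033) - 321 = 2021 - 321 = 1700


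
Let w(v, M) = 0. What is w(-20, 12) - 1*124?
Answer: -124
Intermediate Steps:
w(-20, 12) - 1*124 = 0 - 1*124 = 0 - 124 = -124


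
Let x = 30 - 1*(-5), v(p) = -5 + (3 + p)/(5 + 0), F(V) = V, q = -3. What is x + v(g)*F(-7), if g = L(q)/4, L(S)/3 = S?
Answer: 1379/20 ≈ 68.950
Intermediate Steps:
L(S) = 3*S
g = -9/4 (g = (3*(-3))/4 = -9*¼ = -9/4 ≈ -2.2500)
v(p) = -22/5 + p/5 (v(p) = -5 + (3 + p)/5 = -5 + (3 + p)*(⅕) = -5 + (⅗ + p/5) = -22/5 + p/5)
x = 35 (x = 30 + 5 = 35)
x + v(g)*F(-7) = 35 + (-22/5 + (⅕)*(-9/4))*(-7) = 35 + (-22/5 - 9/20)*(-7) = 35 - 97/20*(-7) = 35 + 679/20 = 1379/20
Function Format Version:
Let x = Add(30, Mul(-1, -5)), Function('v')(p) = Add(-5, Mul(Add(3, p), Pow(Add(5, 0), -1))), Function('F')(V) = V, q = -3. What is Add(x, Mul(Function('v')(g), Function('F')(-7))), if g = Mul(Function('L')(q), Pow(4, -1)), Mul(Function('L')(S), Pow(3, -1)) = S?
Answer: Rational(1379, 20) ≈ 68.950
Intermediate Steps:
Function('L')(S) = Mul(3, S)
g = Rational(-9, 4) (g = Mul(Mul(3, -3), Pow(4, -1)) = Mul(-9, Rational(1, 4)) = Rational(-9, 4) ≈ -2.2500)
Function('v')(p) = Add(Rational(-22, 5), Mul(Rational(1, 5), p)) (Function('v')(p) = Add(-5, Mul(Add(3, p), Pow(5, -1))) = Add(-5, Mul(Add(3, p), Rational(1, 5))) = Add(-5, Add(Rational(3, 5), Mul(Rational(1, 5), p))) = Add(Rational(-22, 5), Mul(Rational(1, 5), p)))
x = 35 (x = Add(30, 5) = 35)
Add(x, Mul(Function('v')(g), Function('F')(-7))) = Add(35, Mul(Add(Rational(-22, 5), Mul(Rational(1, 5), Rational(-9, 4))), -7)) = Add(35, Mul(Add(Rational(-22, 5), Rational(-9, 20)), -7)) = Add(35, Mul(Rational(-97, 20), -7)) = Add(35, Rational(679, 20)) = Rational(1379, 20)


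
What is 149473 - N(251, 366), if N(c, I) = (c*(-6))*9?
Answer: 163027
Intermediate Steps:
N(c, I) = -54*c (N(c, I) = -6*c*9 = -54*c)
149473 - N(251, 366) = 149473 - (-54)*251 = 149473 - 1*(-13554) = 149473 + 13554 = 163027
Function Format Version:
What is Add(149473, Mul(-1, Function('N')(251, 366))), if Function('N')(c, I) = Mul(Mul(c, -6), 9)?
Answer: 163027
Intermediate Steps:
Function('N')(c, I) = Mul(-54, c) (Function('N')(c, I) = Mul(Mul(-6, c), 9) = Mul(-54, c))
Add(149473, Mul(-1, Function('N')(251, 366))) = Add(149473, Mul(-1, Mul(-54, 251))) = Add(149473, Mul(-1, -13554)) = Add(149473, 13554) = 163027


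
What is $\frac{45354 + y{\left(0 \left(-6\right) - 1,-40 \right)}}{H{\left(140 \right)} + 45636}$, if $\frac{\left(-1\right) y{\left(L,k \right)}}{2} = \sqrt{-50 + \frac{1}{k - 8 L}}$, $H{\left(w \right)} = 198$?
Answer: $\frac{7559}{7639} - \frac{i \sqrt{3202}}{183336} \approx 0.98953 - 0.00030865 i$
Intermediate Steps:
$y{\left(L,k \right)} = - 2 \sqrt{-50 + \frac{1}{k - 8 L}}$
$\frac{45354 + y{\left(0 \left(-6\right) - 1,-40 \right)}}{H{\left(140 \right)} + 45636} = \frac{45354 - 2 \sqrt{- \frac{1 - -2000 + 400 \left(0 \left(-6\right) - 1\right)}{\left(-1\right) \left(-40\right) + 8 \left(0 \left(-6\right) - 1\right)}}}{198 + 45636} = \frac{45354 - 2 \sqrt{- \frac{1 + 2000 + 400 \left(0 - 1\right)}{40 + 8 \left(0 - 1\right)}}}{45834} = \left(45354 - 2 \sqrt{- \frac{1 + 2000 + 400 \left(-1\right)}{40 + 8 \left(-1\right)}}\right) \frac{1}{45834} = \left(45354 - 2 \sqrt{- \frac{1 + 2000 - 400}{40 - 8}}\right) \frac{1}{45834} = \left(45354 - 2 \sqrt{\left(-1\right) \frac{1}{32} \cdot 1601}\right) \frac{1}{45834} = \left(45354 - 2 \sqrt{- \frac{1601}{32}}\right) \frac{1}{45834} = \left(45354 - 2 \frac{i \sqrt{3202}}{8}\right) \frac{1}{45834} = \left(45354 - \frac{i \sqrt{3202}}{4}\right) \frac{1}{45834} = \frac{7559}{7639} - \frac{i \sqrt{3202}}{183336}$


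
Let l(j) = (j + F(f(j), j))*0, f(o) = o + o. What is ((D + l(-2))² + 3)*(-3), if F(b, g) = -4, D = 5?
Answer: -84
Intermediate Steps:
f(o) = 2*o
l(j) = 0 (l(j) = (j - 4)*0 = (-4 + j)*0 = 0)
((D + l(-2))² + 3)*(-3) = ((5 + 0)² + 3)*(-3) = (5² + 3)*(-3) = (25 + 3)*(-3) = 28*(-3) = -84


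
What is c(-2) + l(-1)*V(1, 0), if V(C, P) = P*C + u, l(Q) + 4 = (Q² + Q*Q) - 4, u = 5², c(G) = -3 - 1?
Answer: -154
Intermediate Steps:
c(G) = -4
u = 25
l(Q) = -8 + 2*Q² (l(Q) = -4 + ((Q² + Q*Q) - 4) = -4 + ((Q² + Q²) - 4) = -4 + (2*Q² - 4) = -4 + (-4 + 2*Q²) = -8 + 2*Q²)
V(C, P) = 25 + C*P (V(C, P) = P*C + 25 = C*P + 25 = 25 + C*P)
c(-2) + l(-1)*V(1, 0) = -4 + (-8 + 2*(-1)²)*(25 + 1*0) = -4 + (-8 + 2*1)*(25 + 0) = -4 + (-8 + 2)*25 = -4 - 6*25 = -4 - 150 = -154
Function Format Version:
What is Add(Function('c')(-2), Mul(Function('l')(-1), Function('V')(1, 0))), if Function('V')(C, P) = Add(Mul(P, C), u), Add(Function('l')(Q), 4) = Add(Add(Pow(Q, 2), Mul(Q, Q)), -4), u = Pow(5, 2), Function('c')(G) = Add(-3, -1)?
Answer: -154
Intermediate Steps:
Function('c')(G) = -4
u = 25
Function('l')(Q) = Add(-8, Mul(2, Pow(Q, 2))) (Function('l')(Q) = Add(-4, Add(Add(Pow(Q, 2), Mul(Q, Q)), -4)) = Add(-4, Add(Add(Pow(Q, 2), Pow(Q, 2)), -4)) = Add(-4, Add(Mul(2, Pow(Q, 2)), -4)) = Add(-4, Add(-4, Mul(2, Pow(Q, 2)))) = Add(-8, Mul(2, Pow(Q, 2))))
Function('V')(C, P) = Add(25, Mul(C, P)) (Function('V')(C, P) = Add(Mul(P, C), 25) = Add(Mul(C, P), 25) = Add(25, Mul(C, P)))
Add(Function('c')(-2), Mul(Function('l')(-1), Function('V')(1, 0))) = Add(-4, Mul(Add(-8, Mul(2, Pow(-1, 2))), Add(25, Mul(1, 0)))) = Add(-4, Mul(Add(-8, Mul(2, 1)), Add(25, 0))) = Add(-4, Mul(Add(-8, 2), 25)) = Add(-4, Mul(-6, 25)) = Add(-4, -150) = -154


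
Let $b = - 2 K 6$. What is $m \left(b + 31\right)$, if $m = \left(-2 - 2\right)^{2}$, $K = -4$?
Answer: $1264$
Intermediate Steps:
$b = 48$ ($b = \left(-2\right) \left(-4\right) 6 = 8 \cdot 6 = 48$)
$m = 16$ ($m = \left(-4\right)^{2} = 16$)
$m \left(b + 31\right) = 16 \left(48 + 31\right) = 16 \cdot 79 = 1264$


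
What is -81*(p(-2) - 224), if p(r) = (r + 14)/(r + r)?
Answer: 18387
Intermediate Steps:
p(r) = (14 + r)/(2*r) (p(r) = (14 + r)/((2*r)) = (14 + r)*(1/(2*r)) = (14 + r)/(2*r))
-81*(p(-2) - 224) = -81*((1/2)*(14 - 2)/(-2) - 224) = -81*((1/2)*(-1/2)*12 - 224) = -81*(-3 - 224) = -81*(-227) = 18387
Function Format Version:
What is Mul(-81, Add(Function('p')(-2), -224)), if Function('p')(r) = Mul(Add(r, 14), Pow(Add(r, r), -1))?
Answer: 18387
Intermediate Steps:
Function('p')(r) = Mul(Rational(1, 2), Pow(r, -1), Add(14, r)) (Function('p')(r) = Mul(Add(14, r), Pow(Mul(2, r), -1)) = Mul(Add(14, r), Mul(Rational(1, 2), Pow(r, -1))) = Mul(Rational(1, 2), Pow(r, -1), Add(14, r)))
Mul(-81, Add(Function('p')(-2), -224)) = Mul(-81, Add(Mul(Rational(1, 2), Pow(-2, -1), Add(14, -2)), -224)) = Mul(-81, Add(Mul(Rational(1, 2), Rational(-1, 2), 12), -224)) = Mul(-81, Add(-3, -224)) = Mul(-81, -227) = 18387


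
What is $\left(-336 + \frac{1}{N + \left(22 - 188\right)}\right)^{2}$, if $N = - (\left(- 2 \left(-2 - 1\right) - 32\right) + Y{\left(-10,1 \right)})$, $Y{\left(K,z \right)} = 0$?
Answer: $\frac{2212855681}{19600} \approx 1.129 \cdot 10^{5}$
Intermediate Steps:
$N = 26$ ($N = - (\left(- 2 \left(-2 - 1\right) - 32\right) + 0) = - (\left(\left(-2\right) \left(-3\right) - 32\right) + 0) = - (\left(6 - 32\right) + 0) = - (-26 + 0) = \left(-1\right) \left(-26\right) = 26$)
$\left(-336 + \frac{1}{N + \left(22 - 188\right)}\right)^{2} = \left(-336 + \frac{1}{26 + \left(22 - 188\right)}\right)^{2} = \left(-336 + \frac{1}{26 - 166}\right)^{2} = \left(-336 + \frac{1}{-140}\right)^{2} = \left(-336 - \frac{1}{140}\right)^{2} = \left(- \frac{47041}{140}\right)^{2} = \frac{2212855681}{19600}$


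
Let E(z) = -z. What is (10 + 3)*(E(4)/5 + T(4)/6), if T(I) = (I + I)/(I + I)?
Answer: -247/30 ≈ -8.2333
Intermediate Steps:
T(I) = 1 (T(I) = (2*I)/((2*I)) = (2*I)*(1/(2*I)) = 1)
(10 + 3)*(E(4)/5 + T(4)/6) = (10 + 3)*(-1*4/5 + 1/6) = 13*(-4*⅕ + 1*(⅙)) = 13*(-⅘ + ⅙) = 13*(-19/30) = -247/30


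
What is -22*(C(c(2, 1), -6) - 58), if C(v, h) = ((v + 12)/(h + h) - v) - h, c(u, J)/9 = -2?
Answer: 737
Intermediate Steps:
c(u, J) = -18 (c(u, J) = 9*(-2) = -18)
C(v, h) = -h - v + (12 + v)/(2*h) (C(v, h) = ((12 + v)/((2*h)) - v) - h = ((12 + v)*(1/(2*h)) - v) - h = ((12 + v)/(2*h) - v) - h = (-v + (12 + v)/(2*h)) - h = -h - v + (12 + v)/(2*h))
-22*(C(c(2, 1), -6) - 58) = -22*((6 + (½)*(-18) - 1*(-6)*(-6 - 18))/(-6) - 58) = -22*(-(6 - 9 - 1*(-6)*(-24))/6 - 58) = -22*(-(6 - 9 - 144)/6 - 58) = -22*(-⅙*(-147) - 58) = -22*(49/2 - 58) = -22*(-67/2) = 737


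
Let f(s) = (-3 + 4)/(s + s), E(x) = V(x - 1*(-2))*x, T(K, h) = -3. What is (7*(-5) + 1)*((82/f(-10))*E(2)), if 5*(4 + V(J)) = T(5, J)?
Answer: -512992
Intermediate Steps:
V(J) = -23/5 (V(J) = -4 + (1/5)*(-3) = -4 - 3/5 = -23/5)
E(x) = -23*x/5
f(s) = 1/(2*s)
(7*(-5) + 1)*((82/f(-10))*E(2)) = (7*(-5) + 1)*((82/(((1/2)/(-10))))*(-23/5*2)) = (-35 + 1)*((82/(((1/2)*(-1/10))))*(-46/5)) = -34*82/(-1/20)*(-46)/5 = -34*82*(-20)*(-46)/5 = -(-55760)*(-46)/5 = -34*15088 = -512992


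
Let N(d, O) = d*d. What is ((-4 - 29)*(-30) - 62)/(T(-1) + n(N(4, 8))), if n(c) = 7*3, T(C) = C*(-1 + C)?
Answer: 928/23 ≈ 40.348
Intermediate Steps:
N(d, O) = d²
n(c) = 21
((-4 - 29)*(-30) - 62)/(T(-1) + n(N(4, 8))) = ((-4 - 29)*(-30) - 62)/(-(-1 - 1) + 21) = (-33*(-30) - 62)/(-1*(-2) + 21) = (990 - 62)/(2 + 21) = 928/23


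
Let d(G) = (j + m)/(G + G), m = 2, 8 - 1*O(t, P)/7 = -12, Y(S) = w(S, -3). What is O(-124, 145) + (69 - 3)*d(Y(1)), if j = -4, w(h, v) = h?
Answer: 74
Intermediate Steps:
Y(S) = S
O(t, P) = 140 (O(t, P) = 56 - 7*(-12) = 56 + 84 = 140)
d(G) = -1/G (d(G) = (-4 + 2)/(G + G) = -2*1/(2*G) = -1/G)
O(-124, 145) + (69 - 3)*d(Y(1)) = 140 + (69 - 3)*(-1/1) = 140 + 66*(-1*1) = 140 + 66*(-1) = 140 - 66 = 74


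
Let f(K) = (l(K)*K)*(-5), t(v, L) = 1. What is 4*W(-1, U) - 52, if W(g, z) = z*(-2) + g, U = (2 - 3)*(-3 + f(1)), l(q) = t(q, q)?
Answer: -120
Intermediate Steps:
l(q) = 1
f(K) = -5*K (f(K) = (1*K)*(-5) = K*(-5) = -5*K)
U = 8 (U = (2 - 3)*(-3 - 5*1) = -(-3 - 5) = -1*(-8) = 8)
W(g, z) = g - 2*z (W(g, z) = -2*z + g = g - 2*z)
4*W(-1, U) - 52 = 4*(-1 - 2*8) - 52 = 4*(-1 - 16) - 52 = 4*(-17) - 52 = -68 - 52 = -120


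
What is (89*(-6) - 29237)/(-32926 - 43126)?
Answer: 29771/76052 ≈ 0.39146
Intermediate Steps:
(89*(-6) - 29237)/(-32926 - 43126) = (-534 - 29237)/(-76052) = -29771*(-1/76052) = 29771/76052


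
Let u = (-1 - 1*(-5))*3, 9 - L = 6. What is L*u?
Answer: 36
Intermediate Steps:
L = 3 (L = 9 - 1*6 = 9 - 6 = 3)
u = 12 (u = (-1 + 5)*3 = 4*3 = 12)
L*u = 3*12 = 36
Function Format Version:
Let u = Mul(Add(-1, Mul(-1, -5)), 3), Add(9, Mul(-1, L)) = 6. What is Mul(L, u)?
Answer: 36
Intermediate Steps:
L = 3 (L = Add(9, Mul(-1, 6)) = Add(9, -6) = 3)
u = 12 (u = Mul(Add(-1, 5), 3) = Mul(4, 3) = 12)
Mul(L, u) = Mul(3, 12) = 36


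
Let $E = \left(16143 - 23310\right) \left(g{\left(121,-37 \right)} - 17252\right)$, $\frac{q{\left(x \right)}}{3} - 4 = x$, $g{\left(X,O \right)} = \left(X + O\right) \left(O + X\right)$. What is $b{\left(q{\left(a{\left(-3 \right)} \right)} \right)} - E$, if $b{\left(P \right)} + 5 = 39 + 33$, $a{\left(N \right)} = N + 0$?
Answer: $-73074665$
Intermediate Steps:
$a{\left(N \right)} = N$
$g{\left(X,O \right)} = \left(O + X\right)^{2}$ ($g{\left(X,O \right)} = \left(O + X\right) \left(O + X\right) = \left(O + X\right)^{2}$)
$q{\left(x \right)} = 12 + 3 x$
$b{\left(P \right)} = 67$ ($b{\left(P \right)} = -5 + \left(39 + 33\right) = -5 + 72 = 67$)
$E = 73074732$ ($E = \left(16143 - 23310\right) \left(\left(-37 + 121\right)^{2} - 17252\right) = - 7167 \left(84^{2} - 17252\right) = - 7167 \left(7056 - 17252\right) = \left(-7167\right) \left(-10196\right) = 73074732$)
$b{\left(q{\left(a{\left(-3 \right)} \right)} \right)} - E = 67 - 73074732 = -73074665$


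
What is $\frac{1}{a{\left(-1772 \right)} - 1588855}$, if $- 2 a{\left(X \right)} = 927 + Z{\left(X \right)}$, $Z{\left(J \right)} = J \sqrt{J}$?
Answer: $- \frac{6357274}{10109297229417} - \frac{7088 i \sqrt{443}}{10109297229417} \approx -6.2885 \cdot 10^{-7} - 1.4757 \cdot 10^{-8} i$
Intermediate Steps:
$Z{\left(J \right)} = J^{\frac{3}{2}}$
$a{\left(X \right)} = - \frac{927}{2} - \frac{X^{\frac{3}{2}}}{2}$ ($a{\left(X \right)} = - \frac{927 + X^{\frac{3}{2}}}{2} = - \frac{927}{2} - \frac{X^{\frac{3}{2}}}{2}$)
$\frac{1}{a{\left(-1772 \right)} - 1588855} = \frac{1}{\left(- \frac{927}{2} - \frac{\left(-1772\right)^{\frac{3}{2}}}{2}\right) - 1588855} = \frac{1}{\left(- \frac{927}{2} - \frac{\left(-3544\right) i \sqrt{443}}{2}\right) - 1588855} = \frac{1}{\left(- \frac{927}{2} + 1772 i \sqrt{443}\right) - 1588855} = \frac{1}{- \frac{3178637}{2} + 1772 i \sqrt{443}}$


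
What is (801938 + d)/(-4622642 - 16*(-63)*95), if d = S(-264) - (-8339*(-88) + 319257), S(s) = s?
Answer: 251415/4526882 ≈ 0.055538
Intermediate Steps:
d = -1053353 (d = -264 - (-8339*(-88) + 319257) = -264 - (733832 + 319257) = -264 - 1*1053089 = -264 - 1053089 = -1053353)
(801938 + d)/(-4622642 - 16*(-63)*95) = (801938 - 1053353)/(-4622642 - 16*(-63)*95) = -251415/(-4622642 + 1008*95) = -251415/(-4622642 + 95760) = -251415/(-4526882) = -251415*(-1/4526882) = 251415/4526882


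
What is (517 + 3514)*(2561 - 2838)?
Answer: -1116587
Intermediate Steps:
(517 + 3514)*(2561 - 2838) = 4031*(-277) = -1116587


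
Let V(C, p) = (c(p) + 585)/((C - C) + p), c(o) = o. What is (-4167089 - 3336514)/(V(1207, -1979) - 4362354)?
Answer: 14849630337/8633097172 ≈ 1.7201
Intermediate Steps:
V(C, p) = (585 + p)/p (V(C, p) = (p + 585)/((C - C) + p) = (585 + p)/(0 + p) = (585 + p)/p)
(-4167089 - 3336514)/(V(1207, -1979) - 4362354) = (-4167089 - 3336514)/((585 - 1979)/(-1979) - 4362354) = -7503603/(-1/1979*(-1394) - 4362354) = -7503603/(1394/1979 - 4362354) = -7503603/(-8633097172/1979) = -7503603*(-1979/8633097172) = 14849630337/8633097172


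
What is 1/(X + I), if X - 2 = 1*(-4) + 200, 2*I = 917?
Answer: 2/1313 ≈ 0.0015232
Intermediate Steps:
I = 917/2 (I = (½)*917 = 917/2 ≈ 458.50)
X = 198 (X = 2 + (1*(-4) + 200) = 2 + (-4 + 200) = 2 + 196 = 198)
1/(X + I) = 1/(198 + 917/2) = 1/(1313/2) = 2/1313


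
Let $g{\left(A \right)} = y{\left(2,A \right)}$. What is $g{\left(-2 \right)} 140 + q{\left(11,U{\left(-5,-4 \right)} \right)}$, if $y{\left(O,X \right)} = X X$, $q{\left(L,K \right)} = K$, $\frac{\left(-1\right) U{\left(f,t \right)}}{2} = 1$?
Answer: $558$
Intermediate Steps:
$U{\left(f,t \right)} = -2$ ($U{\left(f,t \right)} = \left(-2\right) 1 = -2$)
$y{\left(O,X \right)} = X^{2}$
$g{\left(A \right)} = A^{2}$
$g{\left(-2 \right)} 140 + q{\left(11,U{\left(-5,-4 \right)} \right)} = \left(-2\right)^{2} \cdot 140 - 2 = 4 \cdot 140 - 2 = 560 - 2 = 558$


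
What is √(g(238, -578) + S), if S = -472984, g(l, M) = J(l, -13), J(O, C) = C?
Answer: 49*I*√197 ≈ 687.75*I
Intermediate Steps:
g(l, M) = -13
√(g(238, -578) + S) = √(-13 - 472984) = √(-472997) = 49*I*√197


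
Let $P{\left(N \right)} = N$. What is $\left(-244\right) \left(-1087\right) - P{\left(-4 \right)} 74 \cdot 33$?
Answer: $274996$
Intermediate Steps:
$\left(-244\right) \left(-1087\right) - P{\left(-4 \right)} 74 \cdot 33 = \left(-244\right) \left(-1087\right) - \left(-4\right) 74 \cdot 33 = 265228 - \left(-296\right) 33 = 265228 - -9768 = 265228 + 9768 = 274996$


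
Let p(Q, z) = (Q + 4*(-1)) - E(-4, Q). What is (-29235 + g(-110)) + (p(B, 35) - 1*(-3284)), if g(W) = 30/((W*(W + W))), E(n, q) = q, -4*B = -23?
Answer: -62811097/2420 ≈ -25955.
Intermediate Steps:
B = 23/4 (B = -1/4*(-23) = 23/4 ≈ 5.7500)
p(Q, z) = -4 (p(Q, z) = (Q + 4*(-1)) - Q = (Q - 4) - Q = (-4 + Q) - Q = -4)
g(W) = 15/W**2 (g(W) = 30/((W*(2*W))) = 30/((2*W**2)) = 30*(1/(2*W**2)) = 15/W**2)
(-29235 + g(-110)) + (p(B, 35) - 1*(-3284)) = (-29235 + 15/(-110)**2) + (-4 - 1*(-3284)) = (-29235 + 15*(1/12100)) + (-4 + 3284) = (-29235 + 3/2420) + 3280 = -70748697/2420 + 3280 = -62811097/2420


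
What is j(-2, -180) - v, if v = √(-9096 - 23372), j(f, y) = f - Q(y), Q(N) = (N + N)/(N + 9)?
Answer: -78/19 - 2*I*√8117 ≈ -4.1053 - 180.19*I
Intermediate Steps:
Q(N) = 2*N/(9 + N) (Q(N) = (2*N)/(9 + N) = 2*N/(9 + N))
j(f, y) = f - 2*y/(9 + y)
v = 2*I*√8117 (v = √(-32468) = 2*I*√8117 ≈ 180.19*I)
j(-2, -180) - v = (-2*(-180) - 2*(9 - 180))/(9 - 180) - 2*I*√8117 = (360 - 2*(-171))/(-171) - 2*I*√8117 = -(360 + 342)/171 - 2*I*√8117 = -1/171*702 - 2*I*√8117 = -78/19 - 2*I*√8117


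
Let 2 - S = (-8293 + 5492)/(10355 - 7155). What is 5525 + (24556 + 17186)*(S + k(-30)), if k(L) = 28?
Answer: 2070915671/1600 ≈ 1.2943e+6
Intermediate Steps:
S = 9201/3200 (S = 2 - (-8293 + 5492)/(10355 - 7155) = 2 - (-2801)/3200 = 2 - 1*(-2801/3200) = 2 + 2801/3200 = 9201/3200 ≈ 2.8753)
5525 + (24556 + 17186)*(S + k(-30)) = 5525 + (24556 + 17186)*(9201/3200 + 28) = 5525 + 41742*(98801/3200) = 5525 + 2062075671/1600 = 2070915671/1600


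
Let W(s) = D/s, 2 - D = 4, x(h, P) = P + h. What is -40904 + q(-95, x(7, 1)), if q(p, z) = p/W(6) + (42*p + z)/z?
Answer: -164467/4 ≈ -41117.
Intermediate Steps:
D = -2 (D = 2 - 1*4 = 2 - 4 = -2)
W(s) = -2/s
q(p, z) = -3*p + (z + 42*p)/z (q(p, z) = p/((-2/6)) + (42*p + z)/z = p/((-2*1/6)) + (z + 42*p)/z = p/(-1/3) + (z + 42*p)/z = p*(-3) + (z + 42*p)/z = -3*p + (z + 42*p)/z)
-40904 + q(-95, x(7, 1)) = -40904 + (1 - 3*(-95) + 42*(-95)/(1 + 7)) = -40904 + (1 + 285 + 42*(-95)/8) = -40904 + (1 + 285 + 42*(-95)*(1/8)) = -40904 + (1 + 285 - 1995/4) = -40904 - 851/4 = -164467/4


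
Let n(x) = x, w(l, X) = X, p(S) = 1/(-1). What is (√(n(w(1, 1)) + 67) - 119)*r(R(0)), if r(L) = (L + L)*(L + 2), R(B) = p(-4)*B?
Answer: 0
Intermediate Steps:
p(S) = -1
R(B) = -B
r(L) = 2*L*(2 + L) (r(L) = (2*L)*(2 + L) = 2*L*(2 + L))
(√(n(w(1, 1)) + 67) - 119)*r(R(0)) = (√(1 + 67) - 119)*(2*(-1*0)*(2 - 1*0)) = (√68 - 119)*(2*0*(2 + 0)) = (2*√17 - 119)*(2*0*2) = (-119 + 2*√17)*0 = 0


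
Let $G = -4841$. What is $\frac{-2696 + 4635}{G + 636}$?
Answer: $- \frac{1939}{4205} \approx -0.46112$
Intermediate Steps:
$\frac{-2696 + 4635}{G + 636} = \frac{-2696 + 4635}{-4841 + 636} = \frac{1939}{-4205} = 1939 \left(- \frac{1}{4205}\right) = - \frac{1939}{4205}$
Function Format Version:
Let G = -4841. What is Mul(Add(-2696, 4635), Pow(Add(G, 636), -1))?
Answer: Rational(-1939, 4205) ≈ -0.46112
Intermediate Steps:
Mul(Add(-2696, 4635), Pow(Add(G, 636), -1)) = Mul(Add(-2696, 4635), Pow(Add(-4841, 636), -1)) = Mul(1939, Pow(-4205, -1)) = Mul(1939, Rational(-1, 4205)) = Rational(-1939, 4205)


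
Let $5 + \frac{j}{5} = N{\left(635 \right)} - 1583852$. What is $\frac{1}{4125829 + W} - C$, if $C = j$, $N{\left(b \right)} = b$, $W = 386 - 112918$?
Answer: $\frac{31769700514671}{4013297} \approx 7.9161 \cdot 10^{6}$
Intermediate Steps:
$W = -112532$ ($W = 386 - 112918 = -112532$)
$j = -7916110$ ($j = -25 + 5 \left(635 - 1583852\right) = -25 + 5 \left(-1583217\right) = -25 - 7916085 = -7916110$)
$C = -7916110$
$\frac{1}{4125829 + W} - C = \frac{1}{4125829 - 112532} - -7916110 = \frac{1}{4013297} + 7916110 = \frac{31769700514671}{4013297}$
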